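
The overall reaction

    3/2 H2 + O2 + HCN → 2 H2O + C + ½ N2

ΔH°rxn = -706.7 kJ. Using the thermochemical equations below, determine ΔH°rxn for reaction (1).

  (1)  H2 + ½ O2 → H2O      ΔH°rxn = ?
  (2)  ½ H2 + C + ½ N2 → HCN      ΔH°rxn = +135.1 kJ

ΔH°rxn = -285.8 kJ

(1) × 2: contributes 2·x
(2) reversed: -135.1 kJ
-706.7 = (-135.1) + 2·x
x = (-706.7 − (-135.1)) / (2) = -285.8 kJ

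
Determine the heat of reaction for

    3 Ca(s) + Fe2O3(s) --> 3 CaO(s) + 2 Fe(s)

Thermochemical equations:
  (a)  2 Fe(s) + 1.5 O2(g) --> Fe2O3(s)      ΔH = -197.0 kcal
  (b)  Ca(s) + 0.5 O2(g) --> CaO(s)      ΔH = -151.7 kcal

(a) reversed: +197.0 kcal
(b) × 3: (3)·(-151.7) = -455.1 kcal
Since enthalpy is a state function, ΔH = (+197.0) + (-455.1) = -258.1 kcal

ΔH = -258.1 kcal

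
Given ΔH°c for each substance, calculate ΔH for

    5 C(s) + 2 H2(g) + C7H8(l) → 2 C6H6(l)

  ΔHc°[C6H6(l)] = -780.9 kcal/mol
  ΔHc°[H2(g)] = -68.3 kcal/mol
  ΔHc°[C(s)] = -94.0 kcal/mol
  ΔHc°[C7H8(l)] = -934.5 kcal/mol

ΔH = 20.7 kcal/mol

With combustion enthalpies, reactants minus products:
= [5·(-94.0) + 2·(-68.3) + 1·(-934.5)] − [2·(-780.9)]
= 20.7 kcal/mol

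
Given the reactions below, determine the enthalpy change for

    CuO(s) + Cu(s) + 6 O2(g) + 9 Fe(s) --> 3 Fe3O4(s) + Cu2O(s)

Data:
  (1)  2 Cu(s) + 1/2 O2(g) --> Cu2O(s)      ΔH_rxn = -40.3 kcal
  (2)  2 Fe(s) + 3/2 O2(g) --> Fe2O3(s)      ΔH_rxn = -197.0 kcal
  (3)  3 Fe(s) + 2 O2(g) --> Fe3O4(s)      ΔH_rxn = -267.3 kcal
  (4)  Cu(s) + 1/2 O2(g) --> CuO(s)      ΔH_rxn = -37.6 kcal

(1) as written: -40.3 kcal
(2): not needed.
(3) × 3: (3)·(-267.3) = -801.9 kcal
(4) reversed: +37.6 kcal
ΔH_rxn = (-40.3) + (-801.9) + (+37.6) = -804.6 kcal

ΔH_rxn = -804.6 kcal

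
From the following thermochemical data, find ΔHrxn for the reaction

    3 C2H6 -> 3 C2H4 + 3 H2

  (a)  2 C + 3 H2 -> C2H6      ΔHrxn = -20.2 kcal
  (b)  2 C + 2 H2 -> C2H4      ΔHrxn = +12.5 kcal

ΔHrxn = 98.1 kcal

(a) reversed and × 3 (C2H6 must end up as a reactant; scale by 3 for the 3 C2H6): (-3)·(-20.2) = +60.6 kcal
(b) × 3 (×3 to match 3 C2H4 in the target): (3)·(+12.5) = +37.5 kcal
By Hess's law, ΔHrxn = (+60.6) + (+37.5) = 98.1 kcal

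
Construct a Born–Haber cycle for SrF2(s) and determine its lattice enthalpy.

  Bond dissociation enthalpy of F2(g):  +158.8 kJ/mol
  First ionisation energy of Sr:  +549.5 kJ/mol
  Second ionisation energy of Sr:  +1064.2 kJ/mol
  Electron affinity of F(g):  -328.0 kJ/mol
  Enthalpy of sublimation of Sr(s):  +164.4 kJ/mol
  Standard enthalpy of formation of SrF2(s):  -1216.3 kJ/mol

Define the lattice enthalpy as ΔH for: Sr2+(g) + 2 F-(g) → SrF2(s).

ΔHf° = 1·ΔHsub + 1·(ΣIE) + 1·D(F2) + 2·EA + U
-1216.3 = 1·(+164.4) + 1·(+1613.7) + 1·(+158.8) + 2·(-328.0) + U
U = -1216.3 − (+1280.9) = -2497.2 kJ/mol

U = -2497.2 kJ/mol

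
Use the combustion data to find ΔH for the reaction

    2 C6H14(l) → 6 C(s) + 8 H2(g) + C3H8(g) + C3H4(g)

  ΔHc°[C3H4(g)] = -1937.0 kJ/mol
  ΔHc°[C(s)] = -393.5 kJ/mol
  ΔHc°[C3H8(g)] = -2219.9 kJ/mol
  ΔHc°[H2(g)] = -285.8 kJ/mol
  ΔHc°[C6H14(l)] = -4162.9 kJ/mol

With combustion enthalpies, reactants minus products:
= [2·(-4162.9)] − [6·(-393.5) + 8·(-285.8) + 1·(-2219.9) + 1·(-1937.0)]
= 478.5 kJ/mol

ΔH = 478.5 kJ/mol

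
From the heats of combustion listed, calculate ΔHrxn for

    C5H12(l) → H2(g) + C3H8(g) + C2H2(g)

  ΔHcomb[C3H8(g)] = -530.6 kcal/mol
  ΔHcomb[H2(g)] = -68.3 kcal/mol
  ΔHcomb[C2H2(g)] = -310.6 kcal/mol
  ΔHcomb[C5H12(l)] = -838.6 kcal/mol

ΔHrxn = 70.9 kcal/mol

With combustion enthalpies, reactants minus products:
= [1·(-838.6)] − [1·(-68.3) + 1·(-530.6) + 1·(-310.6)]
= 70.9 kcal/mol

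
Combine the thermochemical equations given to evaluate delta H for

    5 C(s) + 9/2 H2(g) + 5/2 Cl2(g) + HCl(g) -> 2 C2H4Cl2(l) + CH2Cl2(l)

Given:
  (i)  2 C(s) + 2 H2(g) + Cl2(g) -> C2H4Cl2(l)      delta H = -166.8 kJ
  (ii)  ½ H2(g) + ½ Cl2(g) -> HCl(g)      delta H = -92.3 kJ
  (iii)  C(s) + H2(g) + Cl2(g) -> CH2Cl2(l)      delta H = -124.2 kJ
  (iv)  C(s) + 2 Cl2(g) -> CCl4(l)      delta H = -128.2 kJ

(i) × 2: (2)·(-166.8) = -333.6 kJ
(ii) reversed: +92.3 kJ
(iii) as written: -124.2 kJ
(iv): not needed.
delta H = (2)·(-166.8) + (-1)·(-92.3) + (1)·(-124.2) = -365.5 kJ

delta H = -365.5 kJ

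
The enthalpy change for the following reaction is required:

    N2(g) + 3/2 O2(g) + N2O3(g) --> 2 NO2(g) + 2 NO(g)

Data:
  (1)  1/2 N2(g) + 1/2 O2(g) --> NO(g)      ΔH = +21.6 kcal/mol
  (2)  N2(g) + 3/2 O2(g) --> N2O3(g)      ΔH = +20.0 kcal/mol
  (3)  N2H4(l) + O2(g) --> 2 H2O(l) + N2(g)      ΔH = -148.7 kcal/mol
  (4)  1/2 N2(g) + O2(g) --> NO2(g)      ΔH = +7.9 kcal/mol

ΔH = 39.0 kcal/mol

(1) × 2 (scale by 2 for the 2 NO(g)): (2)·(+21.6) = +43.2 kcal/mol
(2) reversed (reverse to put N2O3(g) on the reactant side): -20.0 kcal/mol
(3): not needed (N2H4(l) appears nowhere else).
(4) × 2 (×2 to match 2 NO2(g) in the target): (2)·(+7.9) = +15.8 kcal/mol
By Hess's law, ΔH = (+43.2) + (-20.0) + (+15.8) = 39.0 kcal/mol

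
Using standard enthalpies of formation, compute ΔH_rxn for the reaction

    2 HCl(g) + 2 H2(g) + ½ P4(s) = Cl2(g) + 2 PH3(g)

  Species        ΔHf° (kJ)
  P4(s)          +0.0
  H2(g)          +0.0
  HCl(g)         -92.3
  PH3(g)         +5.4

ΔH_rxn = 195.4 kJ

Products: 1·(+0.0) + 2·(+5.4) = +10.8
Reactants: 2·(-92.3) + 2·(+0.0) + 1/2·(+0.0) = -184.6
ΔH_rxn = (+10.8) − (-184.6) = 195.4 kJ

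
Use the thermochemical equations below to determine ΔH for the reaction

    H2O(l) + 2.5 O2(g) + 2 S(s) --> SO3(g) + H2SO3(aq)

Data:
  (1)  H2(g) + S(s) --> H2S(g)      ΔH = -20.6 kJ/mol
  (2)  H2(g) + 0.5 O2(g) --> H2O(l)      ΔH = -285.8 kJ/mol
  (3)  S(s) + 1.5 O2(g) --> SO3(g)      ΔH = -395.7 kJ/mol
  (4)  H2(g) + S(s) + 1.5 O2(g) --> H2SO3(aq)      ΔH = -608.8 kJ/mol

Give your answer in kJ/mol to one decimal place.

ΔH = -718.7 kJ/mol

(1): not needed.
(2) reversed: +285.8 kJ/mol
(3) as written: -395.7 kJ/mol
(4) as written: -608.8 kJ/mol
ΔH = (-1)·(-285.8) + (1)·(-395.7) + (1)·(-608.8) = -718.7 kJ/mol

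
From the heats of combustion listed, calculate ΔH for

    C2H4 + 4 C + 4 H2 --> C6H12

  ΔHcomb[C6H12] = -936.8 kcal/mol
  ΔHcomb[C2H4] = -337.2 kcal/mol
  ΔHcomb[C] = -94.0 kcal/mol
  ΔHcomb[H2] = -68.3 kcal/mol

With combustion enthalpies, reactants minus products:
= [1·(-337.2) + 4·(-94.0) + 4·(-68.3)] − [1·(-936.8)]
= -49.6 kcal/mol

ΔH = -49.6 kcal/mol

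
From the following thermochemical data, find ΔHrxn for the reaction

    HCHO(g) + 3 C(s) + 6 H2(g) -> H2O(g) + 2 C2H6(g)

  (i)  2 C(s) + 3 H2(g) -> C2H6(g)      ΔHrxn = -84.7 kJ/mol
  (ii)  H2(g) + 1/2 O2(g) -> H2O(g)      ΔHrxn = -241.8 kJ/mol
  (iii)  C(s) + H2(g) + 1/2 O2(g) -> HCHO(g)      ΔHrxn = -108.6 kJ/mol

ΔHrxn = -302.6 kJ/mol

(i) × 2: (2)·(-84.7) = -169.4 kJ/mol
(ii) as written: -241.8 kJ/mol
(iii) reversed: +108.6 kJ/mol
ΔHrxn = (-169.4) + (-241.8) + (+108.6) = -302.6 kJ/mol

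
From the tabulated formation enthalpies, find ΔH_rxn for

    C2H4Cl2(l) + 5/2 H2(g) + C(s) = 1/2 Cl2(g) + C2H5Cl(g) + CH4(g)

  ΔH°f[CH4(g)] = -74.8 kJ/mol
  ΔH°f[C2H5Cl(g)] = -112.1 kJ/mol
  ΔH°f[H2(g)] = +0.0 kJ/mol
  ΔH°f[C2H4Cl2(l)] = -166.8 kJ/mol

Products: 1/2·(+0.0) + 1·(-112.1) + 1·(-74.8) = -186.9
Reactants: 1·(-166.8) + 5/2·(+0.0) + 1·(+0.0) = -166.8
ΔH_rxn = (-186.9) − (-166.8) = -20.1 kJ/mol

ΔH_rxn = -20.1 kJ/mol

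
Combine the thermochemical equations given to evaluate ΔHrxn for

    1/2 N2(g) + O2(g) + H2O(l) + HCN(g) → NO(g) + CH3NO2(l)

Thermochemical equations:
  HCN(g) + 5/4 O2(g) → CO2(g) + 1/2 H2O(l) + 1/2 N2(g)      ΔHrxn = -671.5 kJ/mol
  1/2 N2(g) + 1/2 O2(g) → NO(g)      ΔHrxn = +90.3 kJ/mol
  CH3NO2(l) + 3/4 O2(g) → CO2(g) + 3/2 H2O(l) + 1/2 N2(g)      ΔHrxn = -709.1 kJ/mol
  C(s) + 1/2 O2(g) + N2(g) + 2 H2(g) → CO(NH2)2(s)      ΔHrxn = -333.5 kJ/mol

ΔHrxn = 127.9 kJ/mol

equation 1 as written (HCN(g) already on the reactant side): -671.5 kJ/mol
equation 2 as written (NO(g) already on the product side): +90.3 kJ/mol
equation 3 reversed (reverse to put CH3NO2(l) on the product side): +709.1 kJ/mol
equation 4: not needed (CO(NH2)2(s) appears nowhere else).
Since enthalpy is a state function, ΔHrxn = (1)·(-671.5) + (1)·(+90.3) + (-1)·(-709.1) = 127.9 kJ/mol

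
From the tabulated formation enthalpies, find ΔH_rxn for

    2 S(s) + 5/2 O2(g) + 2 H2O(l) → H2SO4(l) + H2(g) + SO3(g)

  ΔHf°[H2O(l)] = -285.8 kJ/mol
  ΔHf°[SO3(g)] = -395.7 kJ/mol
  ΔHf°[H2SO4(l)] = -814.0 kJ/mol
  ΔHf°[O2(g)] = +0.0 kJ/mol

Products: 1·(-814.0) + 1·(+0.0) + 1·(-395.7) = -1209.7
Reactants: 2·(+0.0) + 5/2·(+0.0) + 2·(-285.8) = -571.6
ΔH_rxn = (-1209.7) − (-571.6) = -638.1 kJ/mol

ΔH_rxn = -638.1 kJ/mol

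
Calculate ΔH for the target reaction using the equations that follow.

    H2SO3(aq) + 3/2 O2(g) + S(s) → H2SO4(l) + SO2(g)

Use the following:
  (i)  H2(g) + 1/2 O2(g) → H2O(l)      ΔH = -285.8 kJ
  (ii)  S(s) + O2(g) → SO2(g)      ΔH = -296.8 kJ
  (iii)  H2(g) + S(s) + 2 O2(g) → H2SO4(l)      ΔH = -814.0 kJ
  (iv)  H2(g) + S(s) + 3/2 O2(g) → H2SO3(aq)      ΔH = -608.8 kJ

ΔH = -502.0 kJ

(i): not needed (H2O(l) appears nowhere else).
(ii) as written (SO2(g) already on the product side): -296.8 kJ
(iii) as written (H2SO4(l) already on the product side): -814.0 kJ
(iv) reversed (H2SO3(aq) must end up as a reactant): +608.8 kJ
Combining the equations, ΔH = (1)·(-296.8) + (1)·(-814.0) + (-1)·(-608.8) = -502.0 kJ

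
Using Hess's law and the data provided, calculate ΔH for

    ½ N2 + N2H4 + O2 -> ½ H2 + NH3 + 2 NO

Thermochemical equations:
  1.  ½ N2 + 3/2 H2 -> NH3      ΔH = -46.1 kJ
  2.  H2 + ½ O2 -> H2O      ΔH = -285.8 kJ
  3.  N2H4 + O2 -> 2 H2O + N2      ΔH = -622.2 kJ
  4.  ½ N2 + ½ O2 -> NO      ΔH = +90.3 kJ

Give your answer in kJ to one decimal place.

eq. 1 as written (NH3 already on the product side): -46.1 kJ
eq. 2 reversed and × 2: (-2)·(-285.8) = +571.6 kJ
eq. 3 as written (N2H4 already on the reactant side): -622.2 kJ
eq. 4 × 2 (scale by 2 for the 2 NO): (2)·(+90.3) = +180.6 kJ
Since enthalpy is a state function, ΔH = (-46.1) + (+571.6) + (-622.2) + (+180.6) = 83.9 kJ

ΔH = 83.9 kJ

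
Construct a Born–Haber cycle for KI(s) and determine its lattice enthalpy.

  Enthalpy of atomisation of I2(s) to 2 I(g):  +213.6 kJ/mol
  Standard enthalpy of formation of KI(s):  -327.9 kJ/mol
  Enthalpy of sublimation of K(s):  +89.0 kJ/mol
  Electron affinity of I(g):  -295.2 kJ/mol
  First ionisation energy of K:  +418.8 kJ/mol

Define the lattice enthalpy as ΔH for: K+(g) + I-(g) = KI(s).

ΔHf° = 1·ΔHsub + 1·(ΣIE) + 1/2·D(I2) + 1·EA + U
-327.9 = 1·(+89.0) + 1·(+418.8) + 1/2·(+213.6) + 1·(-295.2) + U
U = -327.9 − (+319.4) = -647.3 kJ/mol

U = -647.3 kJ/mol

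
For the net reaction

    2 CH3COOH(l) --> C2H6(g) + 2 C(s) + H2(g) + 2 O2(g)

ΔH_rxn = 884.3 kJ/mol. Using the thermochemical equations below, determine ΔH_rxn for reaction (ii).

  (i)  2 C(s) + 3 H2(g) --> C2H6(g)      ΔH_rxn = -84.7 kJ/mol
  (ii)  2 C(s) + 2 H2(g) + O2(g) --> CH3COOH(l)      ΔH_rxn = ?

(i) as written: -84.7 kJ/mol
(ii) reversed and × 2: contributes −2·x
+884.3 = (-84.7) − 2·x
x = (+884.3 − (-84.7)) / (-2) = -484.5 kJ/mol

ΔH_rxn = -484.5 kJ/mol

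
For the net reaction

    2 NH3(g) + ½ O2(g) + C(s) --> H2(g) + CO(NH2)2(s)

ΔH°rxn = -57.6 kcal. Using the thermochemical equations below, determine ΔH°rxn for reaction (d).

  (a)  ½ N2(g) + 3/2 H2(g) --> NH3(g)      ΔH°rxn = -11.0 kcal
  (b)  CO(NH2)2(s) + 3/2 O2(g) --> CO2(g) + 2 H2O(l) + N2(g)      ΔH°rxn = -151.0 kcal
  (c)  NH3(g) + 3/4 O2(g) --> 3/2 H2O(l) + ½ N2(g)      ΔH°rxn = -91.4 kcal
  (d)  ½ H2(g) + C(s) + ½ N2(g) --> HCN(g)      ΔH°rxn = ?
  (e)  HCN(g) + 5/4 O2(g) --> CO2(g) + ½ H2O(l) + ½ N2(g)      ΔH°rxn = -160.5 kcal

(a) reversed: +11.0 kcal
(b) reversed (reverse to put CO(NH2)2(s) on the product side): +151.0 kcal
(c) as written: -91.4 kcal
(d) as written (C(s) already on the reactant side): contributes x
(e) as written: -160.5 kcal
-57.6 = (+11.0) + (+151.0) + (-91.4) + (-160.5) + x
x = (-57.6 − (-89.9)) / (1) = 32.3 kcal

ΔH°rxn = 32.3 kcal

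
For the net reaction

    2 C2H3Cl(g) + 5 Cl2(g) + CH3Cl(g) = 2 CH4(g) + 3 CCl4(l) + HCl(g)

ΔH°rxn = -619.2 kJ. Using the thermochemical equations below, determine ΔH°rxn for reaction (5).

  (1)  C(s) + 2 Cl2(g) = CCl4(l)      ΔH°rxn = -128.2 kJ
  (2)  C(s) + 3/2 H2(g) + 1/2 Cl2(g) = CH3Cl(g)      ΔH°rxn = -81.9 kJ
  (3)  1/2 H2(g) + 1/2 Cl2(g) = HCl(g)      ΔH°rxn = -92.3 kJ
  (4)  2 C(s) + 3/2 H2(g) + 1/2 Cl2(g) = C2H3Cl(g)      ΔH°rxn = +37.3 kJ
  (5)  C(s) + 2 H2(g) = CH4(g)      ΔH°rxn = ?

(1) × 3 (×3 to match 3 CCl4(l) in the target): (3)·(-128.2) = -384.6 kJ
(2) reversed (reverse to put CH3Cl(g) on the reactant side): +81.9 kJ
(3) as written (HCl(g) already on the product side): -92.3 kJ
(4) reversed and × 2 (reverse to put C2H3Cl(g) on the reactant side; scale by 2 for the 2 C2H3Cl(g)): (-2)·(+37.3) = -74.6 kJ
(5) × 2 (scale by 2 for the 2 CH4(g)): contributes 2·x
-619.2 = (-384.6) + (+81.9) + (-92.3) + (-74.6) + 2·x
x = (-619.2 − (-469.6)) / (2) = -74.8 kJ

ΔH°rxn = -74.8 kJ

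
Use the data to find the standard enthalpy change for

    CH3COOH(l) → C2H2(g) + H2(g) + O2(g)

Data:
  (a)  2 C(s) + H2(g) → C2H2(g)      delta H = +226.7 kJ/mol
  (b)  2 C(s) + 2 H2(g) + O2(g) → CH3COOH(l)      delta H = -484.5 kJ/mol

(a) as written: +226.7 kJ/mol
(b) reversed: +484.5 kJ/mol
delta H = (1)·(+226.7) + (-1)·(-484.5) = 711.2 kJ/mol

delta H = 711.2 kJ/mol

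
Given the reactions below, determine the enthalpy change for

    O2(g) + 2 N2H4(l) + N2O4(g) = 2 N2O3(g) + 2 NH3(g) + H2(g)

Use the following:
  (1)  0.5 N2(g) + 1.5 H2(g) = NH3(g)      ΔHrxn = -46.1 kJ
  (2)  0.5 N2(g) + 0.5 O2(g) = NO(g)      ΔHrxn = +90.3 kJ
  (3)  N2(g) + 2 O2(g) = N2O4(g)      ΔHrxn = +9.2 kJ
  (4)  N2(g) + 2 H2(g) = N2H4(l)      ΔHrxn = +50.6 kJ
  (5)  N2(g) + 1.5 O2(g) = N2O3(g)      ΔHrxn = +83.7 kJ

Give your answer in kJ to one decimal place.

(1) × 2 (scale by 2 for the 2 NH3(g)): (2)·(-46.1) = -92.2 kJ
(2): not needed (NO(g) appears nowhere else).
(3) reversed (N2O4(g) must end up as a reactant): -9.2 kJ
(4) reversed and × 2 (reverse to put N2H4(l) on the reactant side; ×2 to match 2 N2H4(l) in the target): (-2)·(+50.6) = -101.2 kJ
(5) × 2 (scale by 2 for the 2 N2O3(g)): (2)·(+83.7) = +167.4 kJ
ΔHrxn = (-92.2) + (-9.2) + (-101.2) + (+167.4) = -35.2 kJ

ΔHrxn = -35.2 kJ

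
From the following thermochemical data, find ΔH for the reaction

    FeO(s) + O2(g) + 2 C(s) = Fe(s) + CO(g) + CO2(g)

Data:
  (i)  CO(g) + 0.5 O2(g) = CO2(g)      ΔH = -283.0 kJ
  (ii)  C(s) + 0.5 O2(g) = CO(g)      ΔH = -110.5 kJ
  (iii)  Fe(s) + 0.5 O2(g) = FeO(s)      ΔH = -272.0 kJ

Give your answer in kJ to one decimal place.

ΔH = -232.0 kJ

(i) as written (CO2(g) already on the product side): -283.0 kJ
(ii) × 2 (×2 to match 2 C(s) in the target): (2)·(-110.5) = -221.0 kJ
(iii) reversed (FeO(s) must end up as a reactant): +272.0 kJ
Summing the manipulated equations, ΔH = (1)·(-283.0) + (2)·(-110.5) + (-1)·(-272.0) = -232.0 kJ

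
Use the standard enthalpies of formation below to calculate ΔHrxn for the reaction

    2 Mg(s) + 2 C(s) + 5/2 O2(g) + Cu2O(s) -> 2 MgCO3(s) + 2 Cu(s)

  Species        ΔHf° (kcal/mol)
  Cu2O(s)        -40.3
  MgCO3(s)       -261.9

ΔHrxn = -483.5 kcal/mol

Products: 2·(-261.9) + 2·(+0.0) = -523.8
Reactants: 2·(+0.0) + 2·(+0.0) + 5/2·(+0.0) + 1·(-40.3) = -40.3
ΔHrxn = (-523.8) − (-40.3) = -483.5 kcal/mol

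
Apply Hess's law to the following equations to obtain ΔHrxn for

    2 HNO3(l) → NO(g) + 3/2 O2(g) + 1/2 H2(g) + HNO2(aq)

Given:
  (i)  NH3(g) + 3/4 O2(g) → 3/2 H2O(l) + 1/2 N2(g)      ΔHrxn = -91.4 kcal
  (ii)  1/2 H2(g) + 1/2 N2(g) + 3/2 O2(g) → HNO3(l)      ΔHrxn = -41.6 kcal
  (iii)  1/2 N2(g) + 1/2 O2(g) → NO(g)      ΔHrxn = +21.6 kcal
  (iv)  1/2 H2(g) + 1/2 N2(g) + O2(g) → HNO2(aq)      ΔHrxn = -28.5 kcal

(i): not needed.
(ii) reversed and × 2: (-2)·(-41.6) = +83.2 kcal
(iii) as written: +21.6 kcal
(iv) as written: -28.5 kcal
Since enthalpy is a state function, ΔHrxn = (+83.2) + (+21.6) + (-28.5) = 76.3 kcal

ΔHrxn = 76.3 kcal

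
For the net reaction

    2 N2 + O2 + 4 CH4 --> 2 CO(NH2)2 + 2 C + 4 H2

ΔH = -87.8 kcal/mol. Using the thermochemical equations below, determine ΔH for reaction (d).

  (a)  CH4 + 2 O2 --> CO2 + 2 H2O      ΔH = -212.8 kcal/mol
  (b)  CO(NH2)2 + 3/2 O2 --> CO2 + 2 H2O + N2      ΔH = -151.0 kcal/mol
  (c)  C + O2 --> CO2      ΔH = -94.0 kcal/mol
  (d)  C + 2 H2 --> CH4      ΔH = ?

(a) × 2: (2)·(-212.8) = -425.6 kcal/mol
(b) reversed and × 2: (-2)·(-151.0) = +302.0 kcal/mol
(c): not needed.
(d) reversed and × 2: contributes −2·x
-87.8 = (-425.6) + (+302.0) − 2·x
x = (-87.8 − (-123.6)) / (-2) = -17.9 kcal/mol

ΔH = -17.9 kcal/mol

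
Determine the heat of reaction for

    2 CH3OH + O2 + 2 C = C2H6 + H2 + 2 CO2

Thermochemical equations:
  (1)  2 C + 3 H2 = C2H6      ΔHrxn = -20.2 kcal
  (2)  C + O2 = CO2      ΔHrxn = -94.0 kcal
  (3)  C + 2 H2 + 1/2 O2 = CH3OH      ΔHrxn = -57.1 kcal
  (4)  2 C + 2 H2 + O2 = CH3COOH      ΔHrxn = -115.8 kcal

ΔHrxn = -94.0 kcal

(1) as written: -20.2 kcal
(2) × 2: (2)·(-94.0) = -188.0 kcal
(3) reversed and × 2: (-2)·(-57.1) = +114.2 kcal
(4): not needed.
Summing the manipulated equations, ΔHrxn = (-20.2) + (-188.0) + (+114.2) = -94.0 kcal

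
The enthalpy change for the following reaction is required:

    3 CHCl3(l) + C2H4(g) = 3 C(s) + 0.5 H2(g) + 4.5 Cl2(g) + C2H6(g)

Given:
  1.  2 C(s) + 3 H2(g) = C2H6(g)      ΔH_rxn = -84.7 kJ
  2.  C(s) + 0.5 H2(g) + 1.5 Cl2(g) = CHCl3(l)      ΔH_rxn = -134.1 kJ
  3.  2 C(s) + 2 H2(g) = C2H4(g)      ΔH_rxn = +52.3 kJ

eq. 1 as written (C2H6(g) already on the product side): -84.7 kJ
eq. 2 reversed and × 3 (reverse to put CHCl3(l) on the reactant side; scale by 3 for the 3 CHCl3(l)): (-3)·(-134.1) = +402.3 kJ
eq. 3 reversed (reverse to put C2H4(g) on the reactant side): -52.3 kJ
Summing the manipulated equations, ΔH_rxn = (-84.7) + (+402.3) + (-52.3) = 265.3 kJ

ΔH_rxn = 265.3 kJ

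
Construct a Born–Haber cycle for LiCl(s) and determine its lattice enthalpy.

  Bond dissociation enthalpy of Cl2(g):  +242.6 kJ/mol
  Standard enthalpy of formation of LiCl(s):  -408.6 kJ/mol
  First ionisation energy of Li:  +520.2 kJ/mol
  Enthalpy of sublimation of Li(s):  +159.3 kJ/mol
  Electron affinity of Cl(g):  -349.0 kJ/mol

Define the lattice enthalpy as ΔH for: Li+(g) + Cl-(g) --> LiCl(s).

ΔHf° = 1·ΔHsub + 1·(ΣIE) + 1/2·D(Cl2) + 1·EA + U
-408.6 = 1·(+159.3) + 1·(+520.2) + 1/2·(+242.6) + 1·(-349.0) + U
U = -408.6 − (+451.8) = -860.4 kJ/mol

U = -860.4 kJ/mol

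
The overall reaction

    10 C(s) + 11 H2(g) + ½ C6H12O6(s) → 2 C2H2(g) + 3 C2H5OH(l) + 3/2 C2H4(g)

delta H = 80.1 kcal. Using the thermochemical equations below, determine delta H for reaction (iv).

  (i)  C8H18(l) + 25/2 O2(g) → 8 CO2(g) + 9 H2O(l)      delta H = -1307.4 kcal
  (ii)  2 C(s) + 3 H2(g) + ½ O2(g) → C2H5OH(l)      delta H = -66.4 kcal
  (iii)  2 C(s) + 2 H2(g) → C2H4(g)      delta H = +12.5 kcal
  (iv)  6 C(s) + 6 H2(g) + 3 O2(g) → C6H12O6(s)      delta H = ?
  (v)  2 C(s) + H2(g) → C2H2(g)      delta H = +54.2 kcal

delta H = -304.3 kcal

(i): not needed (H2O(l) appears nowhere else).
(ii) × 3 (scale by 3 for the 3 C2H5OH(l)): (3)·(-66.4) = -199.2 kcal
(iii) × 3/2 (scale by 3/2 for the 3/2 C2H4(g)): (3/2)·(+12.5) = +18.75 kcal
(iv) reversed and × 1/2 (C6H12O6(s) must end up as a reactant; ×1/2 to match 1/2 C6H12O6(s) in the target): contributes −1/2·x
(v) × 2 (×2 to match 2 C2H2(g) in the target): (2)·(+54.2) = +108.4 kcal
+80.1 = (-199.2) + (+18.75) + (+108.4) − 1/2·x
x = (+80.1 − (-72.05)) / (-1/2) = -304.3 kcal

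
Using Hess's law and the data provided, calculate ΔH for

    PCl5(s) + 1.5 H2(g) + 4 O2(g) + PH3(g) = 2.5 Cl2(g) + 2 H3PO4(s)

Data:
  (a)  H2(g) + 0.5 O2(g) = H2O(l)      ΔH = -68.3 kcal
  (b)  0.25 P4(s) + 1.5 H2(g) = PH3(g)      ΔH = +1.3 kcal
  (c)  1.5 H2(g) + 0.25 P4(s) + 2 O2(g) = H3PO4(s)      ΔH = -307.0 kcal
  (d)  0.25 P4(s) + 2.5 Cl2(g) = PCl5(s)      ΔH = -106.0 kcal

ΔH = -509.3 kcal

(a): not needed.
(b) reversed: -1.3 kcal
(c) × 2: (2)·(-307.0) = -614.0 kcal
(d) reversed: +106.0 kcal
Combining the equations, ΔH = (-1.3) + (-614.0) + (+106.0) = -509.3 kcal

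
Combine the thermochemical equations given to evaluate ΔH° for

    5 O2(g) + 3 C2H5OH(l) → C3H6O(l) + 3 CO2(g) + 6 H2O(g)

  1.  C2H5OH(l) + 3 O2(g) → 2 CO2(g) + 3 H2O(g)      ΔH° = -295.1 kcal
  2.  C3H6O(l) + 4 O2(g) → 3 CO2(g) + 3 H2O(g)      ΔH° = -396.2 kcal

eq. 1 × 3: (3)·(-295.1) = -885.3 kcal
eq. 2 reversed: +396.2 kcal
Combining the equations, ΔH° = (-885.3) + (+396.2) = -489.1 kcal

ΔH° = -489.1 kcal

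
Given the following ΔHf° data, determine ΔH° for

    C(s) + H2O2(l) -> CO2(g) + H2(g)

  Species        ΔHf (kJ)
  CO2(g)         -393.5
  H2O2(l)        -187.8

ΔH° = -205.7 kJ

Products: 1·(-393.5) + 1·(+0.0) = -393.5
Reactants: 1·(+0.0) + 1·(-187.8) = -187.8
ΔH° = (-393.5) − (-187.8) = -205.7 kJ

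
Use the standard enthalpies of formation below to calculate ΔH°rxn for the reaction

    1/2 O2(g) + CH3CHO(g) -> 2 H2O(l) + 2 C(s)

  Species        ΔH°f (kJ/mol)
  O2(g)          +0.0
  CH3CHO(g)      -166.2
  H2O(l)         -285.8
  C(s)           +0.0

ΔH°rxn = Σ nΔHf°(products) − Σ nΔHf°(reactants).
Products: 2·(-285.8) + 2·(+0.0) = -571.6
Reactants: 1/2·(+0.0) + 1·(-166.2) = -166.2
ΔH°rxn = (-571.6) − (-166.2) = -405.4 kJ/mol

ΔH°rxn = -405.4 kJ/mol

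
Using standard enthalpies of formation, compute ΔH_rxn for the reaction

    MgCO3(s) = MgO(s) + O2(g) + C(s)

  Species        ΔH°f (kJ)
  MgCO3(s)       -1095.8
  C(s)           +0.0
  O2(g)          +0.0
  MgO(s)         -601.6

Products: 1·(-601.6) + 1·(+0.0) + 1·(+0.0) = -601.6
Reactants: 1·(-1095.8) = -1095.8
ΔH_rxn = (-601.6) − (-1095.8) = 494.2 kJ

ΔH_rxn = 494.2 kJ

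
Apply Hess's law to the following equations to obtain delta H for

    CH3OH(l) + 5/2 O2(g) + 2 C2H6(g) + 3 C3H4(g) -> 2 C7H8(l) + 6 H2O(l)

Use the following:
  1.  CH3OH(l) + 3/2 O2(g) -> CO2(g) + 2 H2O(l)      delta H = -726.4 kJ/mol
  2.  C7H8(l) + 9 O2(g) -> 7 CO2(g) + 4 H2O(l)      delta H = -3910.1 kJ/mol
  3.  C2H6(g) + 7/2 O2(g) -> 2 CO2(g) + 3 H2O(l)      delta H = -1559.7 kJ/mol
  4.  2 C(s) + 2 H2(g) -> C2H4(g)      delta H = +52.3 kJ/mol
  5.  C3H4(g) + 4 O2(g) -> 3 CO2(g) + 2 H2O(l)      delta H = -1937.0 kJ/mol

delta H = -1836.6 kJ/mol

eq. 1 as written (CH3OH(l) already on the reactant side): -726.4 kJ/mol
eq. 2 reversed and × 2 (reverse to put C7H8(l) on the product side; ×2 to match 2 C7H8(l) in the target): (-2)·(-3910.1) = +7820.2 kJ/mol
eq. 3 × 2 (scale by 2 for the 2 C2H6(g)): (2)·(-1559.7) = -3119.4 kJ/mol
eq. 4: not needed (C2H4(g) appears nowhere else).
eq. 5 × 3 (×3 to match 3 C3H4(g) in the target): (3)·(-1937.0) = -5811.0 kJ/mol
Combining the equations, delta H = (-726.4) + (+7820.2) + (-3119.4) + (-5811.0) = -1836.6 kJ/mol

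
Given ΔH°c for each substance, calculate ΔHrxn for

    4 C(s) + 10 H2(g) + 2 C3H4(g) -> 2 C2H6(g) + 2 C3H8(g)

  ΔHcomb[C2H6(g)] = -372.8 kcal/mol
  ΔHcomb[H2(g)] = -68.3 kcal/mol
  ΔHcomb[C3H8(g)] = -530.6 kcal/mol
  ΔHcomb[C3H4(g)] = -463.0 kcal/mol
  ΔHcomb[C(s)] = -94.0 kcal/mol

ΔHrxn = -178.2 kcal/mol

Using ΔH = Σ nΔHc°(reactants) − Σ nΔHc°(products):
= [4·(-94.0) + 10·(-68.3) + 2·(-463.0)] − [2·(-372.8) + 2·(-530.6)]
= -178.2 kcal/mol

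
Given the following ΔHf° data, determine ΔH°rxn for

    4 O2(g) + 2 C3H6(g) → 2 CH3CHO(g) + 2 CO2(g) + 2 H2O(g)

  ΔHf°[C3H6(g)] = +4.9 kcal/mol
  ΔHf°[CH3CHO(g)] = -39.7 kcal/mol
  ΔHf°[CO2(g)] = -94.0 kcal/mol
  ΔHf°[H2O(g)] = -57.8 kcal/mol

Products: 2·(-39.7) + 2·(-94.0) + 2·(-57.8) = -383.0
Reactants: 4·(+0.0) + 2·(+4.9) = +9.8
ΔH°rxn = (-383.0) − (+9.8) = -392.8 kcal/mol

ΔH°rxn = -392.8 kcal/mol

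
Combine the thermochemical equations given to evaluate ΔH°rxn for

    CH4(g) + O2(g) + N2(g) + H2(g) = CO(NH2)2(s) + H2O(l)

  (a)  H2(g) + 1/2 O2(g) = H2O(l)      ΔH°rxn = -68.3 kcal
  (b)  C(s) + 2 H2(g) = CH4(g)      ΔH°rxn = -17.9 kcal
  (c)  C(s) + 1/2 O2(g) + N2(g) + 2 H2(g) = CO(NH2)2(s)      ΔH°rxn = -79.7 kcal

ΔH°rxn = -130.1 kcal

(a) as written (H2O(l) already on the product side): -68.3 kcal
(b) reversed (CH4(g) must end up as a reactant): +17.9 kcal
(c) as written (CO(NH2)2(s) already on the product side): -79.7 kcal
Combining the equations, ΔH°rxn = (-68.3) + (+17.9) + (-79.7) = -130.1 kcal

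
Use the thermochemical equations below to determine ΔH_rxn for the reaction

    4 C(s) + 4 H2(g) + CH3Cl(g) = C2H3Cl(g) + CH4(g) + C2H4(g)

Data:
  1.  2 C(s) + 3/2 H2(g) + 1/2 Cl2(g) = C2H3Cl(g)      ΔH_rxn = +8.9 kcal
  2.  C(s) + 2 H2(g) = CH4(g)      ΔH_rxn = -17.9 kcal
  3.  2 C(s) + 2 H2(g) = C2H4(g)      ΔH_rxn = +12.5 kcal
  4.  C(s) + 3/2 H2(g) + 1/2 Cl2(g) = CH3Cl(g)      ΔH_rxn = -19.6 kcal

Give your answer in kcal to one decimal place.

ΔH_rxn = 23.1 kcal

eq. 1 as written: +8.9 kcal
eq. 2 as written: -17.9 kcal
eq. 3 as written: +12.5 kcal
eq. 4 reversed: +19.6 kcal
Since enthalpy is a state function, ΔH_rxn = (+8.9) + (-17.9) + (+12.5) + (+19.6) = 23.1 kcal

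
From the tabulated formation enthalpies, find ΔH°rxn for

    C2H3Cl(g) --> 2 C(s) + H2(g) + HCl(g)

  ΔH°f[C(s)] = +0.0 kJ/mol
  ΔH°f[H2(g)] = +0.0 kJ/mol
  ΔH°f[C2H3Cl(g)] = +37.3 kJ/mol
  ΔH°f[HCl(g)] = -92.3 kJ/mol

ΔH°rxn = Σ nΔHf°(products) − Σ nΔHf°(reactants).
Products: 2·(+0.0) + 1·(+0.0) + 1·(-92.3) = -92.3
Reactants: 1·(+37.3) = +37.3
ΔH°rxn = (-92.3) − (+37.3) = -129.6 kJ/mol

ΔH°rxn = -129.6 kJ/mol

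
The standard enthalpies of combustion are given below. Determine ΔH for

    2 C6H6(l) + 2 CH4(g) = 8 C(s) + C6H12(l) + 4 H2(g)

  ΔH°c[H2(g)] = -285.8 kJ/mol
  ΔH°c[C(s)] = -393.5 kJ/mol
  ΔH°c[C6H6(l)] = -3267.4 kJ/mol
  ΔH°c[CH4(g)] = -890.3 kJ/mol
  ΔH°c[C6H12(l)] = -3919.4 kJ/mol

ΔH = -104.8 kJ/mol

With combustion enthalpies, reactants minus products:
= [2·(-3267.4) + 2·(-890.3)] − [8·(-393.5) + 1·(-3919.4) + 4·(-285.8)]
= -104.8 kJ/mol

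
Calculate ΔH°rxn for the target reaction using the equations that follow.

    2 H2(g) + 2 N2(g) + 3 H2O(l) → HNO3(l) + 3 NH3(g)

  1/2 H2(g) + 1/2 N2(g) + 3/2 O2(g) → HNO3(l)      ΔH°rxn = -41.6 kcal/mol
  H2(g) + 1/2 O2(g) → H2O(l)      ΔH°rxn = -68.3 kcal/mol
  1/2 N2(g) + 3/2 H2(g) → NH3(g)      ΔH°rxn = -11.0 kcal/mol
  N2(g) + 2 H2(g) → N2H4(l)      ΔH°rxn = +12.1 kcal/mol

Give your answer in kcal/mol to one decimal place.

equation 1 as written (HNO3(l) already on the product side): -41.6 kcal/mol
equation 2 reversed and × 3 (reverse to put H2O(l) on the reactant side; scale by 3 for the 3 H2O(l)): (-3)·(-68.3) = +204.9 kcal/mol
equation 3 × 3 (×3 to match 3 NH3(g) in the target): (3)·(-11.0) = -33.0 kcal/mol
equation 4: not needed (N2H4(l) appears nowhere else).
Summing the manipulated equations, ΔH°rxn = (-41.6) + (+204.9) + (-33.0) = 130.3 kcal/mol

ΔH°rxn = 130.3 kcal/mol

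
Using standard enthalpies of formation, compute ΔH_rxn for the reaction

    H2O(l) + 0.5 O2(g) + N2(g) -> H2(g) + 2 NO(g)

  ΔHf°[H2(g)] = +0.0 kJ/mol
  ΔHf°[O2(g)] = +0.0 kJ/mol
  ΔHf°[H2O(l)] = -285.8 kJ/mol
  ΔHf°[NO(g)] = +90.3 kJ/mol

Products: 1·(+0.0) + 2·(+90.3) = +180.6
Reactants: 1·(-285.8) + 1/2·(+0.0) + 1·(+0.0) = -285.8
ΔH_rxn = (+180.6) − (-285.8) = 466.4 kJ/mol

ΔH_rxn = 466.4 kJ/mol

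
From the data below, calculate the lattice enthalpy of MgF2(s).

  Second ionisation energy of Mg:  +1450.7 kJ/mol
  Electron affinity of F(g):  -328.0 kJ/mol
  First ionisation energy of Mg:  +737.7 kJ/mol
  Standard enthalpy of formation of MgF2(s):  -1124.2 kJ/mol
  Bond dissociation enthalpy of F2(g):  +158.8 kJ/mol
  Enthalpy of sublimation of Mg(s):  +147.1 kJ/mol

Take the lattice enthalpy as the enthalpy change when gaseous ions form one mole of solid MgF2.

ΔHf° = 1·ΔHsub + 1·(ΣIE) + 1·D(F2) + 2·EA + U
-1124.2 = 1·(+147.1) + 1·(+2188.4) + 1·(+158.8) + 2·(-328.0) + U
U = -1124.2 − (+1838.3) = -2962.5 kJ/mol

U = -2962.5 kJ/mol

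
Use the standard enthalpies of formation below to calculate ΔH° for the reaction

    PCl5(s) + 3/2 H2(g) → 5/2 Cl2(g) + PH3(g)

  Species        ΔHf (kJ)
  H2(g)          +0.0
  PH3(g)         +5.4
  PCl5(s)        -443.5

ΔH° = 448.9 kJ

Products: 5/2·(+0.0) + 1·(+5.4) = +5.4
Reactants: 1·(-443.5) + 3/2·(+0.0) = -443.5
ΔH° = (+5.4) − (-443.5) = 448.9 kJ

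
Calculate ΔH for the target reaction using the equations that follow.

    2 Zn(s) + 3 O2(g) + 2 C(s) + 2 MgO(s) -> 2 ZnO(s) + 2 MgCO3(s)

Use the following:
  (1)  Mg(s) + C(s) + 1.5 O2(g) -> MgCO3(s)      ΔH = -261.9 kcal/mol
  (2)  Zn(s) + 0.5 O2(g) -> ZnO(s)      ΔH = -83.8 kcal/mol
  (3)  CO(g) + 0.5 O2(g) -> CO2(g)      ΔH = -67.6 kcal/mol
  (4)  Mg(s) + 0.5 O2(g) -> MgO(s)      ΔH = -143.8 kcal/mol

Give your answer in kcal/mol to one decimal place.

(1) × 2 (scale by 2 for the 2 MgCO3(s)): (2)·(-261.9) = -523.8 kcal/mol
(2) × 2 (scale by 2 for the 2 ZnO(s)): (2)·(-83.8) = -167.6 kcal/mol
(3): not needed (CO2(g) appears nowhere else).
(4) reversed and × 2 (reverse to put MgO(s) on the reactant side; ×2 to match 2 MgO(s) in the target): (-2)·(-143.8) = +287.6 kcal/mol
By Hess's law, ΔH = (-523.8) + (-167.6) + (+287.6) = -403.8 kcal/mol

ΔH = -403.8 kcal/mol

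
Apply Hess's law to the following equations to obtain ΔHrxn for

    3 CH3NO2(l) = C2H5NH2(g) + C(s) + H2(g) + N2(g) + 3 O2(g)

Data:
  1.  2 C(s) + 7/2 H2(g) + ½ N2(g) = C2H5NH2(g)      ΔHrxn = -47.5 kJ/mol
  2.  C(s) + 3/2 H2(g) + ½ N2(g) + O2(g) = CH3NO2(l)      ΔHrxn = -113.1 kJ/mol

eq. 1 as written: -47.5 kJ/mol
eq. 2 reversed and × 3: (-3)·(-113.1) = +339.3 kJ/mol
Since enthalpy is a state function, ΔHrxn = (-47.5) + (+339.3) = 291.8 kJ/mol

ΔHrxn = 291.8 kJ/mol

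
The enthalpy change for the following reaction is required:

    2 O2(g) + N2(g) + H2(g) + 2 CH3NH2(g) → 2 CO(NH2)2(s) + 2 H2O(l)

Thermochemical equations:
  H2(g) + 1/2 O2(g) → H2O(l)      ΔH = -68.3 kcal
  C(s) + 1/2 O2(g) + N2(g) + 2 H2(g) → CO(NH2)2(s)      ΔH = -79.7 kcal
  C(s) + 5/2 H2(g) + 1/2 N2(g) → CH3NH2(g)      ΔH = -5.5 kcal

ΔH = -285.0 kcal

equation 1 × 2: (2)·(-68.3) = -136.6 kcal
equation 2 × 2: (2)·(-79.7) = -159.4 kcal
equation 3 reversed and × 2: (-2)·(-5.5) = +11.0 kcal
Since enthalpy is a state function, ΔH = (2)·(-68.3) + (2)·(-79.7) + (-2)·(-5.5) = -285.0 kcal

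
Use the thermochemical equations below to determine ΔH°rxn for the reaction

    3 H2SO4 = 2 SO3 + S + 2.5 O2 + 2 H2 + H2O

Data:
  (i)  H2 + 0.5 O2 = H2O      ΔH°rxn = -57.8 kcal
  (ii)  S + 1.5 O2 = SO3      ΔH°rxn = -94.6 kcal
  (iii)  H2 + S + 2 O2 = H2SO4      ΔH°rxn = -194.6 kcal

(i) as written: -57.8 kcal
(ii) × 2: (2)·(-94.6) = -189.2 kcal
(iii) reversed and × 3: (-3)·(-194.6) = +583.8 kcal
Combining the equations, ΔH°rxn = (1)·(-57.8) + (2)·(-94.6) + (-3)·(-194.6) = 336.8 kcal

ΔH°rxn = 336.8 kcal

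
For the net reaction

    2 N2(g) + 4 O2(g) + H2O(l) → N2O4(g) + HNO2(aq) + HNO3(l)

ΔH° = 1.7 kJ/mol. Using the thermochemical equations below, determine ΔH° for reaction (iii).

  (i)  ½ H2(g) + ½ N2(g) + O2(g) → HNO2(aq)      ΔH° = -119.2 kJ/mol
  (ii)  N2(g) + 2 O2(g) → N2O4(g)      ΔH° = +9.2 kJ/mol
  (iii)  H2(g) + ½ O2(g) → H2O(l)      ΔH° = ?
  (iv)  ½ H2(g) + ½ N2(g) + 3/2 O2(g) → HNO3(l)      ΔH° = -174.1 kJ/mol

ΔH° = -285.8 kJ/mol

(i) as written: -119.2 kJ/mol
(ii) as written: +9.2 kJ/mol
(iii) reversed: contributes −x
(iv) as written: -174.1 kJ/mol
+1.7 = (-119.2) + (+9.2) + (-174.1) − x
x = (+1.7 − (-284.1)) / (-1) = -285.8 kJ/mol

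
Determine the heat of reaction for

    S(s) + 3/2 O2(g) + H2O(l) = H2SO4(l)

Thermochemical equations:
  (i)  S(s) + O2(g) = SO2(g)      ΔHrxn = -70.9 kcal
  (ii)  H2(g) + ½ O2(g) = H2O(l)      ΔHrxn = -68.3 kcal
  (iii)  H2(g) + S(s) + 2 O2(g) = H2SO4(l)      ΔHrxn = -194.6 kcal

(i): not needed.
(ii) reversed: +68.3 kcal
(iii) as written: -194.6 kcal
Summing the manipulated equations, ΔHrxn = (-1)·(-68.3) + (1)·(-194.6) = -126.3 kcal

ΔHrxn = -126.3 kcal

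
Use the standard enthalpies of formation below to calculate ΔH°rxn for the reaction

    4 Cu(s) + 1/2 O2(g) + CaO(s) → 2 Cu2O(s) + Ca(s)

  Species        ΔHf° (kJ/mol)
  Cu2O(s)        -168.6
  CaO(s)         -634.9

ΔH°rxn = 297.7 kJ/mol

Products: 2·(-168.6) + 1·(+0.0) = -337.2
Reactants: 4·(+0.0) + 1/2·(+0.0) + 1·(-634.9) = -634.9
ΔH°rxn = (-337.2) − (-634.9) = 297.7 kJ/mol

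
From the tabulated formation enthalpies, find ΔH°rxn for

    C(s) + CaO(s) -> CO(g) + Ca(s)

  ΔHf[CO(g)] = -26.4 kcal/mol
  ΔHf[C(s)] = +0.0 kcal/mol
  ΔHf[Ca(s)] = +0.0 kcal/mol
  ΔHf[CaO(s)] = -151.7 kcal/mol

ΔH°rxn = 125.3 kcal/mol

ΔH°rxn = Σ nΔHf°(products) − Σ nΔHf°(reactants).
Products: 1·(-26.4) + 1·(+0.0) = -26.4
Reactants: 1·(+0.0) + 1·(-151.7) = -151.7
ΔH°rxn = (-26.4) − (-151.7) = 125.3 kcal/mol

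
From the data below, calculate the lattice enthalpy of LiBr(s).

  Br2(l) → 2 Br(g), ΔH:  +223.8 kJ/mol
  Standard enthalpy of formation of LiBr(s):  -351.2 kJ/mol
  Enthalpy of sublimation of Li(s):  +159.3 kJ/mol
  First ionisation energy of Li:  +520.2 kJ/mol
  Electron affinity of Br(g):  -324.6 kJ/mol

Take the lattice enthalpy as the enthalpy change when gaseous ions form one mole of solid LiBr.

U = -818.0 kJ/mol

ΔHf° = 1·ΔHsub + 1·(ΣIE) + 1/2·D(Br2) + 1·EA + U
-351.2 = 1·(+159.3) + 1·(+520.2) + 1/2·(+223.8) + 1·(-324.6) + U
U = -351.2 − (+466.8) = -818.0 kJ/mol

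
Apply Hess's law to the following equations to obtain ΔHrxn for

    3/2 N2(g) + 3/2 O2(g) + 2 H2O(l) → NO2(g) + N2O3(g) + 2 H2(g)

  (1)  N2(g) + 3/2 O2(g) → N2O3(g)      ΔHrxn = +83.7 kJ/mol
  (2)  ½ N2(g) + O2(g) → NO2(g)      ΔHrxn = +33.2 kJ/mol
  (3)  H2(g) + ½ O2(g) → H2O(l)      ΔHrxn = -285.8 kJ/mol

(1) as written: +83.7 kJ/mol
(2) as written: +33.2 kJ/mol
(3) reversed and × 2: (-2)·(-285.8) = +571.6 kJ/mol
ΔHrxn = (+83.7) + (+33.2) + (+571.6) = 688.5 kJ/mol

ΔHrxn = 688.5 kJ/mol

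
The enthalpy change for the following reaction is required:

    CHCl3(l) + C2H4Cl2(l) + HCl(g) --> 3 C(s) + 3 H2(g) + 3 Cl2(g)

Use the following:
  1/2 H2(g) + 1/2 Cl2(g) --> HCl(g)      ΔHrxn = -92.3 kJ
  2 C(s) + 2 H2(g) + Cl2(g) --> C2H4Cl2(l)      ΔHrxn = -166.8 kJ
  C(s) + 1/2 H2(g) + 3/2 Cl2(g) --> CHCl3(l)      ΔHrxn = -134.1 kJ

equation 1 reversed (reverse to put HCl(g) on the reactant side): +92.3 kJ
equation 2 reversed (reverse to put C2H4Cl2(l) on the reactant side): +166.8 kJ
equation 3 reversed (reverse to put CHCl3(l) on the reactant side): +134.1 kJ
ΔHrxn = (+92.3) + (+166.8) + (+134.1) = 393.2 kJ

ΔHrxn = 393.2 kJ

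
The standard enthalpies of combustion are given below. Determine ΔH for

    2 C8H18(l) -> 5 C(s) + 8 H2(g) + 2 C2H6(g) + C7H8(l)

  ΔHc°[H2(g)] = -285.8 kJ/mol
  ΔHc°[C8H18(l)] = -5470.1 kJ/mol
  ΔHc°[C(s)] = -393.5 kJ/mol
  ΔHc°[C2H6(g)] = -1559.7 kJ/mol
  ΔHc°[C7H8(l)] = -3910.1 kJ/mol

ΔH = 343.2 kJ/mol

With combustion enthalpies, reactants minus products:
= [2·(-5470.1)] − [5·(-393.5) + 8·(-285.8) + 2·(-1559.7) + 1·(-3910.1)]
= 343.2 kJ/mol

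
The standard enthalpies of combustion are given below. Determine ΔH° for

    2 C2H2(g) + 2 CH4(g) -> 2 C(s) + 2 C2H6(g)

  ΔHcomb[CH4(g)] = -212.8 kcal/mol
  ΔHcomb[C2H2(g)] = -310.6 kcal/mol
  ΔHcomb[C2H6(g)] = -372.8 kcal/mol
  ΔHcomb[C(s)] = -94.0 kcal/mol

ΔH° = -113.2 kcal/mol

With combustion enthalpies, reactants minus products:
= [2·(-310.6) + 2·(-212.8)] − [2·(-94.0) + 2·(-372.8)]
= -113.2 kcal/mol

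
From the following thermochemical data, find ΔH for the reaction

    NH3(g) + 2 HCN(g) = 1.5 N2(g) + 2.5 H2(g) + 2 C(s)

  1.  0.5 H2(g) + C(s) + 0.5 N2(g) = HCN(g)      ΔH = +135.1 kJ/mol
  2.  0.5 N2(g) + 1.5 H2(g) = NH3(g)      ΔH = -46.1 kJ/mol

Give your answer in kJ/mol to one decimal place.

ΔH = -224.1 kJ/mol

eq. 1 reversed and × 2: (-2)·(+135.1) = -270.2 kJ/mol
eq. 2 reversed: +46.1 kJ/mol
ΔH = (-2)·(+135.1) + (-1)·(-46.1) = -224.1 kJ/mol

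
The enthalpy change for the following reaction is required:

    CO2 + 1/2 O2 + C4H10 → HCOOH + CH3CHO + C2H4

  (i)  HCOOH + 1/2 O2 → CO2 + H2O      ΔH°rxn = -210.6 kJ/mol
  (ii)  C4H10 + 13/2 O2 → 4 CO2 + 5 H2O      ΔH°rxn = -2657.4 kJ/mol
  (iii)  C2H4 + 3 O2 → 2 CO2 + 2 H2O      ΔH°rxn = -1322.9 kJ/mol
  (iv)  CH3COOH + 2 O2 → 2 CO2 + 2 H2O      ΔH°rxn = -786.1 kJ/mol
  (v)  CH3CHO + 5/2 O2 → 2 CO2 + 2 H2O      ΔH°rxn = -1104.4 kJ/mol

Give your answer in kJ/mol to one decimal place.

(i) reversed: +210.6 kJ/mol
(ii) as written: -2657.4 kJ/mol
(iii) reversed: +1322.9 kJ/mol
(iv): not needed.
(v) reversed: +1104.4 kJ/mol
ΔH°rxn = (+210.6) + (-2657.4) + (+1322.9) + (+1104.4) = -19.5 kJ/mol

ΔH°rxn = -19.5 kJ/mol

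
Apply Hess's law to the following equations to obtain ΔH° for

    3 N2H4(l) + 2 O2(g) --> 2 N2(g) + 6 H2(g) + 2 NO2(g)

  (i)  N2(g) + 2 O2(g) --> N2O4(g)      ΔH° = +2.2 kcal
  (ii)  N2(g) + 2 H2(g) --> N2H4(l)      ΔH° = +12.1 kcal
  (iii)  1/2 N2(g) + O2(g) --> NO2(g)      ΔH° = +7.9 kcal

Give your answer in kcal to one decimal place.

(i): not needed.
(ii) reversed and × 3: (-3)·(+12.1) = -36.3 kcal
(iii) × 2: (2)·(+7.9) = +15.8 kcal
ΔH° = (-36.3) + (+15.8) = -20.5 kcal

ΔH° = -20.5 kcal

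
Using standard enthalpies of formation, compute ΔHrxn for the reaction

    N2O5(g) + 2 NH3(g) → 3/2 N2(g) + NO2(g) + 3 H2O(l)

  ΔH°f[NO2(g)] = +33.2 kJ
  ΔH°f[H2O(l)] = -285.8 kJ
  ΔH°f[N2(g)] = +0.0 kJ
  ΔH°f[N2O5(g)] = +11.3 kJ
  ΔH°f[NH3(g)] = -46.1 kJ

Products: 3/2·(+0.0) + 1·(+33.2) + 3·(-285.8) = -824.2
Reactants: 1·(+11.3) + 2·(-46.1) = -80.9
ΔHrxn = (-824.2) − (-80.9) = -743.3 kJ

ΔHrxn = -743.3 kJ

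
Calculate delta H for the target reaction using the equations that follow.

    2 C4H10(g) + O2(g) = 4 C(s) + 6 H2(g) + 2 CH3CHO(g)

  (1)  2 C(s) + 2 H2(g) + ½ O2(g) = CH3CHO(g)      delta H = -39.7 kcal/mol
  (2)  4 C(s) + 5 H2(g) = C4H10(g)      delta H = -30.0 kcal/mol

(1) × 2 (×2 to match 2 CH3CHO(g) in the target): (2)·(-39.7) = -79.4 kcal/mol
(2) reversed and × 2 (C4H10(g) must end up as a reactant; ×2 to match 2 C4H10(g) in the target): (-2)·(-30.0) = +60.0 kcal/mol
Since enthalpy is a state function, delta H = (-79.4) + (+60.0) = -19.4 kcal/mol

delta H = -19.4 kcal/mol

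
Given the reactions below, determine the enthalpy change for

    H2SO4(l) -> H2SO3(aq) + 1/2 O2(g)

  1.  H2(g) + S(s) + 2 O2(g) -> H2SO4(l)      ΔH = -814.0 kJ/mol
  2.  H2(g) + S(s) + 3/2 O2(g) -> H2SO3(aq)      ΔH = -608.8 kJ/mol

ΔH = 205.2 kJ/mol

eq. 1 reversed: +814.0 kJ/mol
eq. 2 as written: -608.8 kJ/mol
Combining the equations, ΔH = (+814.0) + (-608.8) = 205.2 kJ/mol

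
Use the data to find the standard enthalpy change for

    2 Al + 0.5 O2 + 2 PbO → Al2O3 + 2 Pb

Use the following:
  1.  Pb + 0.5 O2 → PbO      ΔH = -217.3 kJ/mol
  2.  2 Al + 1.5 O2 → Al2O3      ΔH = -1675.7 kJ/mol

eq. 1 reversed and × 2: (-2)·(-217.3) = +434.6 kJ/mol
eq. 2 as written: -1675.7 kJ/mol
ΔH = (+434.6) + (-1675.7) = -1241.1 kJ/mol

ΔH = -1241.1 kJ/mol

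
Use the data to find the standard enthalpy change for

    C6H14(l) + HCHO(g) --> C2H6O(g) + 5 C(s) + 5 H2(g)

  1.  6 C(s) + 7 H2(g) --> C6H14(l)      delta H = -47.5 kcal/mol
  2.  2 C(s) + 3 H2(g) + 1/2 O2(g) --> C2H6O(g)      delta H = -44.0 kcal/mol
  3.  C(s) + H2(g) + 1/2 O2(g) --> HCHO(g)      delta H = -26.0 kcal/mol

delta H = 29.5 kcal/mol

eq. 1 reversed: +47.5 kcal/mol
eq. 2 as written: -44.0 kcal/mol
eq. 3 reversed: +26.0 kcal/mol
delta H = (+47.5) + (-44.0) + (+26.0) = 29.5 kcal/mol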